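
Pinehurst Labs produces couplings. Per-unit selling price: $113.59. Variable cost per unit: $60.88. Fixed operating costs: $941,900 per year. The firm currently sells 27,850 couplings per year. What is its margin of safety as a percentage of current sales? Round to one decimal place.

Contribution margin per unit = $113.59 − $60.88 = $52.71. Break-even units = $941,900 ÷ $52.71 = 17,869.47; break-even revenue = 17,869.47 × $113.59 = $2,029,793.61.
Actual sales revenue = 27,850 × $113.59 = $3,163,481.50.
Margin of safety = ($3,163,481.50 − $2,029,793.61) ÷ $3,163,481.50 = 35.8%.

35.8%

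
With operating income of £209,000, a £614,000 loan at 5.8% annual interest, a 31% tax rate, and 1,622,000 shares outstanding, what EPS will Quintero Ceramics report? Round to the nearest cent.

Interest = £35,612.00, so EBT = £209,000 − £35,612.00 = £173,388.00.
Net income = £173,388.00 × (1 − 0.31) = £119,637.72.
EPS = £119,637.72 ÷ 1,622,000 = £0.07.

£0.07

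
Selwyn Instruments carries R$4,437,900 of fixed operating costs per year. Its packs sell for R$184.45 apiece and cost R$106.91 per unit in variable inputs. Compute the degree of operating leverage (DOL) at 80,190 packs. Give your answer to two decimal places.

3.49

Contribution at this volume is 80,190 × R$77.54 = R$6,217,932.60.
Subtracting fixed costs: EBIT = R$6,217,932.60 − R$4,437,900 = R$1,780,032.60.
So DOL = total CM / EBIT = R$6,217,932.60 / R$1,780,032.60 = 3.4932.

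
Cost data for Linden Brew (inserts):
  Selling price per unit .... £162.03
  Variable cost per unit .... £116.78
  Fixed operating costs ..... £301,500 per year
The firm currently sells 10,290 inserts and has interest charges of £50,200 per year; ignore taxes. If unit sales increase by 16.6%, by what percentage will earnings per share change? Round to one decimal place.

Contribution at this volume is 10,290 × £45.25 = £465,622.50.
EBIT = £465,622.50 − £301,500 = £164,122.50.
Interest = £50,200.00, so EBIT − I = £113,922.50.
DCL = total CM / (EBIT − I) = £465,622.50 / £113,922.50 = 4.0872.
EPS therefore changes by 4.0872 × (+16.6%) = +67.8%.

+67.8%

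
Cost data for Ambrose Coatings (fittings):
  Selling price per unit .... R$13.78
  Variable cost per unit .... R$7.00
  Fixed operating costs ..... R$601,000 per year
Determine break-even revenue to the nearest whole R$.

R$1,221,501

CM per unit = R$13.78 − R$7.00 = R$6.78; CM ratio = R$6.78 / R$13.78 = 0.4920.
Break-even sales = FC ÷ CM ratio = R$601,000 × R$13.78 / R$6.78 = R$1,221,501.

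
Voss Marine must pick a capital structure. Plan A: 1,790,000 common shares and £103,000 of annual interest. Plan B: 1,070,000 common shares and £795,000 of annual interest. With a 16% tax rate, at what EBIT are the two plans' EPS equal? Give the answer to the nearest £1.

Set EPS_A = EPS_B: (EBIT − £103,000)(1 − 0.16) ÷ 1,790,000 = (EBIT − £795,000)(1 − 0.16) ÷ 1,070,000.
Cancelling (1 − t) and cross-multiplying: 1,070,000·(EBIT − 103,000) = 1,790,000·(EBIT − 795,000).
EBIT × (1,790,000 − 1,070,000) = 795,000 × 1,790,000 − 103,000 × 1,070,000 = 1,312,840,000,000, so EBIT = 1,312,840,000,000 ÷ 720,000 = 1,823,388.89.

£1,823,389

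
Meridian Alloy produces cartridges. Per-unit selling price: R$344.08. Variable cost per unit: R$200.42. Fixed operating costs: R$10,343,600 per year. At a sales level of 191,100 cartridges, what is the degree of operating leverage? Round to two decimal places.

Total contribution margin = 191,100 × R$143.66 = R$27,453,426.00.
Subtracting fixed costs: EBIT = R$27,453,426.00 − R$10,343,600 = R$17,109,826.00.
So DOL = total CM / EBIT = R$27,453,426.00 / R$17,109,826.00 = 1.6045.

1.60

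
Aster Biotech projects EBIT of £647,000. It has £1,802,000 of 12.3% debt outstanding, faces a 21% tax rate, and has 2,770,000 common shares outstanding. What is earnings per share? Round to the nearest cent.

Interest = £221,646.00, so EBT = £647,000 − £221,646.00 = £425,354.00.
Net income = £425,354.00 × (1 − 0.21) = £336,029.66.
Per share: £336,029.66 / 2,770,000 shares = £0.12.

£0.12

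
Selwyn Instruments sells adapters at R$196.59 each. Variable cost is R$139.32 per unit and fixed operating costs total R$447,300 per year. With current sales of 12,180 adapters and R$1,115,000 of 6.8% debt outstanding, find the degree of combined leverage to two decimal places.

Total contribution margin = 12,180 × R$57.27 = R$697,548.60.
EBIT = R$697,548.60 − R$447,300 = R$250,248.60. Interest = R$75,820.00, so EBIT − I = R$174,428.60.
DCL = contribution ÷ (EBIT − I) = R$697,548.60 ÷ R$174,428.60 = 3.9990.

4.00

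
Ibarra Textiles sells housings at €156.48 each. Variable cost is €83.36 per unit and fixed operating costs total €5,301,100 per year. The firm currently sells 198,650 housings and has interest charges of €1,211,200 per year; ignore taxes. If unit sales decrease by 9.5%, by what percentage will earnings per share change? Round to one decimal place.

-17.2%

Contribution at this volume is 198,650 × €73.12 = €14,525,288.00.
Subtracting fixed costs: EBIT = €14,525,288.00 − €5,301,100 = €9,224,188.00.
Interest = €1,211,200.00, so EBIT − I = €8,012,988.00.
Degree of combined leverage = contribution ÷ (EBIT − I) = €14,525,288.00 ÷ €8,012,988.00 = 1.8127.
EPS therefore changes by 1.8127 × (-9.5%) = -17.2%.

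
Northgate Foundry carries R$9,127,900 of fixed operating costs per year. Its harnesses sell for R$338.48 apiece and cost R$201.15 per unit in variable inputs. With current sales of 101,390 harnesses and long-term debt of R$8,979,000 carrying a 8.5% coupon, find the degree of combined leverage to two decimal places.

At 101,390 units, contribution = 101,390 × R$137.33 = R$13,923,888.70.
EBIT = R$13,923,888.70 − R$9,127,900 = R$4,795,988.70. Interest = R$763,215.00, so EBIT − I = R$4,032,773.70.
DCL = contribution ÷ (EBIT − I) = R$13,923,888.70 ÷ R$4,032,773.70 = 3.4527.

3.45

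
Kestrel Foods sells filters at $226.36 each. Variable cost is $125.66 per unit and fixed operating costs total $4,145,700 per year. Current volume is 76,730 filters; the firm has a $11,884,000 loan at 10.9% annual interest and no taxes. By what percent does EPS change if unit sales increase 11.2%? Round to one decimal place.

Total contribution margin = 76,730 × $100.70 = $7,726,711.00.
EBIT = $7,726,711.00 − $4,145,700 = $3,581,011.00.
After interest of $1,295,356.00, pre-tax earnings = $2,285,655.00.
DCL = total CM / (EBIT − I) = $7,726,711.00 / $2,285,655.00 = 3.3805.
%ΔEPS = DCL × %ΔSales = 3.3805 × +11.2% = +37.9%.

+37.9%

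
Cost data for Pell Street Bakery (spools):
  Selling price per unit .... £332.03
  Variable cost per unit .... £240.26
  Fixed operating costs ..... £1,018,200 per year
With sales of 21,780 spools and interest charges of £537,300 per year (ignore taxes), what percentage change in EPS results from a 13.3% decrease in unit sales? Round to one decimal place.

Contribution at this volume is 21,780 × £91.77 = £1,998,750.60.
Operating income = contribution − fixed costs = £1,998,750.60 − £1,018,200 = £980,550.60.
Interest = £537,300.00, so EBIT − I = £443,250.60.
DCL = total CM / (EBIT − I) = £1,998,750.60 / £443,250.60 = 4.5093.
%ΔEPS = DCL × %ΔSales = 4.5093 × -13.3% = -60.0%.

-60.0%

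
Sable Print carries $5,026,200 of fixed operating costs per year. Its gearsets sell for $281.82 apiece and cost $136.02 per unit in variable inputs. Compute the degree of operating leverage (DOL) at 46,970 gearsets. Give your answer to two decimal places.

Total contribution margin = 46,970 × $145.80 = $6,848,226.00.
EBIT = $6,848,226.00 − $5,026,200 = $1,822,026.00.
So DOL = total CM / EBIT = $6,848,226.00 / $1,822,026.00 = 3.7586.

3.76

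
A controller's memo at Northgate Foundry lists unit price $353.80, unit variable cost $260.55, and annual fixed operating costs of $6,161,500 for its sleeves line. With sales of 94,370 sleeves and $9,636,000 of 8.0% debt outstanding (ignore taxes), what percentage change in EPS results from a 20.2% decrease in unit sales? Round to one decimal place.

-95.2%

Contribution at this volume is 94,370 × $93.25 = $8,800,002.50.
Subtracting fixed costs: EBIT = $8,800,002.50 − $6,161,500 = $2,638,502.50.
After interest of $770,880.00, pre-tax earnings = $1,867,622.50.
Degree of combined leverage = contribution ÷ (EBIT − I) = $8,800,002.50 ÷ $1,867,622.50 = 4.7119.
%ΔEPS = DCL × %ΔSales = 4.7119 × -20.2% = -95.2%.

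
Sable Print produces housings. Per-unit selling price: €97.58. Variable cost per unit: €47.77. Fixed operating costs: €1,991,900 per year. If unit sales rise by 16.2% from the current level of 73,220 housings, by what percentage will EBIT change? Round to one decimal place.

+35.7%

Contribution at this volume is 73,220 × €49.81 = €3,647,088.20.
Operating income = contribution − fixed costs = €3,647,088.20 − €1,991,900 = €1,655,188.20.
So DOL = total CM / EBIT = €3,647,088.20 / €1,655,188.20 = 2.2034.
So EBIT moves 2.2034 × (+16.2%) = +35.7%.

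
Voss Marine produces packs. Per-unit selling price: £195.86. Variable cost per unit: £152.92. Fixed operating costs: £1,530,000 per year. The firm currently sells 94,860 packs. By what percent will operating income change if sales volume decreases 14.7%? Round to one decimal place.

-23.5%

Total contribution margin = 94,860 × £42.94 = £4,073,288.40.
Subtracting fixed costs: EBIT = £4,073,288.40 − £1,530,000 = £2,543,288.40.
DOL = contribution ÷ EBIT = £4,073,288.40 ÷ £2,543,288.40 = 1.6016.
%ΔEBIT = DOL × %ΔSales = 1.6016 × -14.7% = -23.5%.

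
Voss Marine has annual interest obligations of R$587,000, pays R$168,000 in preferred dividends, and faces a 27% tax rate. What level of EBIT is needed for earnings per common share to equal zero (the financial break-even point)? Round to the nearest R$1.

Preferred dividends are paid after tax, so their pre-tax equivalent is R$168,000 ÷ (1 − 0.27) = R$230,136.99.
Financial break-even EBIT = interest + D_p ÷ (1 − t) = R$587,000 + R$230,136.99 = R$817,136.99.

R$817,137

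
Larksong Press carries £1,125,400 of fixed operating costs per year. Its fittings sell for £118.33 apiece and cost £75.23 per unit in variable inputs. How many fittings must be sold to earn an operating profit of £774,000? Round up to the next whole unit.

Each unit contributes £118.33 − £75.23 = £43.10.
Units = (FC + target) / CM = (£1,125,400 + £774,000) / £43.10 = 44,069.61, so 44,070 fittings.

44,070 fittings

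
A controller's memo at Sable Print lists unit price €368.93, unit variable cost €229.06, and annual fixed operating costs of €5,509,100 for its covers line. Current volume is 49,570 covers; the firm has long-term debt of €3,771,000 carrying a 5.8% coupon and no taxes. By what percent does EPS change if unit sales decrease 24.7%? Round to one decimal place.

At 49,570 units, contribution = 49,570 × €139.87 = €6,933,355.90.
EBIT = €6,933,355.90 − €5,509,100 = €1,424,255.90.
Interest = €218,718.00, so EBIT − I = €1,205,537.90.
DCL = total CM / (EBIT − I) = €6,933,355.90 / €1,205,537.90 = 5.7513.
%ΔEPS = DCL × %ΔSales = 5.7513 × -24.7% = -142.1%.

-142.1%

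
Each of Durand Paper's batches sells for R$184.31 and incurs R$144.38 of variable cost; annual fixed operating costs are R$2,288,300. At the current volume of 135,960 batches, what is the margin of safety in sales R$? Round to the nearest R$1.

R$14,496,389

Contribution margin per unit = R$184.31 − R$144.38 = R$39.93. Break-even units = R$2,288,300 ÷ R$39.93 = 57,307.79; break-even revenue = 57,307.79 × R$184.31 = R$10,562,398.52.
Current sales = 135,960 × R$184.31 = R$25,058,787.60.
Margin of safety = R$25,058,787.60 − R$10,562,398.52 = R$14,496,389.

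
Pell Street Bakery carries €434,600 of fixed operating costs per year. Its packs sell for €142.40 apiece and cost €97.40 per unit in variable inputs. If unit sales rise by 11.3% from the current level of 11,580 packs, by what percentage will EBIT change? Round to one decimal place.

At 11,580 units, contribution = 11,580 × €45.00 = €521,100.00.
EBIT = €521,100.00 − €434,600 = €86,500.00.
So DOL = total CM / EBIT = €521,100.00 / €86,500.00 = 6.0243.
So EBIT moves 6.0243 × (+11.3%) = +68.1%.

+68.1%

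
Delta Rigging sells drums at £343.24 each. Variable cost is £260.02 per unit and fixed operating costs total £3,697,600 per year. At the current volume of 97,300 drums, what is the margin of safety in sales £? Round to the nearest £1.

Unit CM = price − variable cost = £343.24 − £260.02 = £83.22. Break-even units = £3,697,600 ÷ £83.22 = 44,431.63; break-even revenue = 44,431.63 × £343.24 = £15,250,711.66.
Current sales = 97,300 × £343.24 = £33,397,252.00.
Margin of safety = £33,397,252.00 − £15,250,711.66 = £18,146,540.

£18,146,540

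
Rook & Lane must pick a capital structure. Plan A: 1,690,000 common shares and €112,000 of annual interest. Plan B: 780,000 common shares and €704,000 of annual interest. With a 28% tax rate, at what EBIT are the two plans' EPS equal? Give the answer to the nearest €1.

Set EPS_A = EPS_B: (EBIT − €112,000)(1 − 0.28) ÷ 1,690,000 = (EBIT − €704,000)(1 − 0.28) ÷ 780,000.
The (1 − t) factor cancels: (EBIT − 112,000) × 780,000 = (EBIT − 704,000) × 1,690,000.
Solving, EBIT = (704,000·1,690,000 − 112,000·780,000) / (1,690,000 − 780,000) = 1,102,400,000,000 / 910,000 = 1,211,428.57.

€1,211,429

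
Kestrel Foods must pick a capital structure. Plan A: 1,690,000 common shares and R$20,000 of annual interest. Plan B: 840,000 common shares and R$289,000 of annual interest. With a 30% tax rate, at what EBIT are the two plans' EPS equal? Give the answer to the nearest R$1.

Set EPS_A = EPS_B: (EBIT − R$20,000)(1 − 0.30) ÷ 1,690,000 = (EBIT − R$289,000)(1 − 0.30) ÷ 840,000.
Cancelling (1 − t) and cross-multiplying: 840,000·(EBIT − 20,000) = 1,690,000·(EBIT − 289,000).
Solving, EBIT = (289,000·1,690,000 − 20,000·840,000) / (1,690,000 − 840,000) = 471,610,000,000 / 850,000 = 554,835.29.

R$554,835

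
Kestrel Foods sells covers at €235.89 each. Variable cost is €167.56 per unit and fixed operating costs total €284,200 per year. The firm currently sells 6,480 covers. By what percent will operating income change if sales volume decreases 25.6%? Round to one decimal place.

-71.5%

Contribution at this volume is 6,480 × €68.33 = €442,778.40.
EBIT = €442,778.40 − €284,200 = €158,578.40.
Degree of operating leverage = €442,778.40 / €158,578.40 = 2.7922.
Operating income changes by 2.7922 × -25.6% = -71.5%.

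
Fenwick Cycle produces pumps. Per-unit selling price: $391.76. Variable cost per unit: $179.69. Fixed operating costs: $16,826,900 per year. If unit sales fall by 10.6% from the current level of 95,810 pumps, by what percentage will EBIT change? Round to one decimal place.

-61.7%

At 95,810 units, contribution = 95,810 × $212.07 = $20,318,426.70.
Subtracting fixed costs: EBIT = $20,318,426.70 − $16,826,900 = $3,491,526.70.
DOL = contribution ÷ EBIT = $20,318,426.70 ÷ $3,491,526.70 = 5.8194.
So EBIT moves 5.8194 × (-10.6%) = -61.7%.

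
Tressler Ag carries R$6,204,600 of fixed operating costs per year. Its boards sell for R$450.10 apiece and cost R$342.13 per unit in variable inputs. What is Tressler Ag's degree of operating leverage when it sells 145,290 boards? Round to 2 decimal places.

Contribution at this volume is 145,290 × R$107.97 = R$15,686,961.30.
EBIT = R$15,686,961.30 − R$6,204,600 = R$9,482,361.30.
DOL = contribution ÷ EBIT = R$15,686,961.30 ÷ R$9,482,361.30 = 1.6543.

1.65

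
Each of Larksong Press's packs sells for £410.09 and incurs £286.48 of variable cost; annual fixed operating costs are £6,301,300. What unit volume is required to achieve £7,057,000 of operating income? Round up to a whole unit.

108,069 packs

Contribution margin per unit = £410.09 − £286.48 = £123.61.
Need Q such that Q × £123.61 − £6,301,300 = £7,057,000, i.e. Q = £13,358,300 / £123.61 = 108,068.12 → 108,069.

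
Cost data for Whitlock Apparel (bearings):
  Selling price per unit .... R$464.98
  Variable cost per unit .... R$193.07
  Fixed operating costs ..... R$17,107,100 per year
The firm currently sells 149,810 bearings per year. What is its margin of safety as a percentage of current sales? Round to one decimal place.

Each unit contributes R$464.98 − R$193.07 = R$271.91. Break-even units = R$17,107,100 ÷ R$271.91 = 62,914.57; break-even revenue = 62,914.57 × R$464.98 = R$29,254,015.51.
Current sales = 149,810 × R$464.98 = R$69,658,653.80.
Margin of safety = (R$69,658,653.80 − R$29,254,015.51) ÷ R$69,658,653.80 = 58.0%.

58.0%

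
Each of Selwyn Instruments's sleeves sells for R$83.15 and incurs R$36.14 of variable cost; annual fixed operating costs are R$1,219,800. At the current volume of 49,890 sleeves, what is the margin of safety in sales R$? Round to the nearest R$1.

R$1,990,805

Unit CM = price − variable cost = R$83.15 − R$36.14 = R$47.01. Break-even units = R$1,219,800 ÷ R$47.01 = 25,947.67; break-even revenue = 25,947.67 × R$83.15 = R$2,157,548.82.
Current sales = 49,890 × R$83.15 = R$4,148,353.50.
Margin of safety = R$4,148,353.50 − R$2,157,548.82 = R$1,990,805.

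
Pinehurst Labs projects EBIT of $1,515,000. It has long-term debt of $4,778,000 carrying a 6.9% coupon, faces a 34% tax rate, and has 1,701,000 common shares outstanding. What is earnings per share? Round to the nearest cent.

$0.46

Pre-tax income = $1,515,000 − $329,682.00 = $1,185,318.00.
Net income = $1,185,318.00 × (1 − 0.34) = $782,309.88.
Per share: $782,309.88 / 1,701,000 shares = $0.46.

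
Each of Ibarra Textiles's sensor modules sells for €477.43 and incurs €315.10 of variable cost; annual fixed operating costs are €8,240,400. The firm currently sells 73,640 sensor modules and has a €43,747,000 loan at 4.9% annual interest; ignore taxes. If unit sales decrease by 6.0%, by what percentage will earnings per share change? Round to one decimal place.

-45.7%

Total contribution margin = 73,640 × €162.33 = €11,953,981.20.
Subtracting fixed costs: EBIT = €11,953,981.20 − €8,240,400 = €3,713,581.20.
Interest = €2,143,603.00, so EBIT − I = €1,569,978.20.
Degree of combined leverage = contribution ÷ (EBIT − I) = €11,953,981.20 ÷ €1,569,978.20 = 7.6141.
%ΔEPS = DCL × %ΔSales = 7.6141 × -6.0% = -45.7%.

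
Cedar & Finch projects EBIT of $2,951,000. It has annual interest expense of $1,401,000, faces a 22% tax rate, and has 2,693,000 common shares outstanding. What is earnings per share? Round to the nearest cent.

$0.45

Pre-tax income = $2,951,000 − $1,401,000.00 = $1,550,000.00.
After tax at 22%: net income = $1,550,000.00 × 0.78 = $1,209,000.00.
EPS = $1,209,000.00 ÷ 2,693,000 = $0.45.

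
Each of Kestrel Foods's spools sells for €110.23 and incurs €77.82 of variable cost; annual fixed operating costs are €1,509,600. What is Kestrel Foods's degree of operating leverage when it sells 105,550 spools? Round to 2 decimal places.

1.79

Total contribution margin = 105,550 × €32.41 = €3,420,875.50.
Subtracting fixed costs: EBIT = €3,420,875.50 − €1,509,600 = €1,911,275.50.
DOL = contribution ÷ EBIT = €3,420,875.50 ÷ €1,911,275.50 = 1.7898.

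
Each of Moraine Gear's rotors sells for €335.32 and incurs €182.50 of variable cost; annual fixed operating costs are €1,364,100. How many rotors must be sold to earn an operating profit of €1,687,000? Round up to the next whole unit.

19,966 rotors

Each unit contributes €335.32 − €182.50 = €152.82.
Need Q such that Q × €152.82 − €1,364,100 = €1,687,000, i.e. Q = €3,051,100 / €152.82 = 19,965.32 → 19,966.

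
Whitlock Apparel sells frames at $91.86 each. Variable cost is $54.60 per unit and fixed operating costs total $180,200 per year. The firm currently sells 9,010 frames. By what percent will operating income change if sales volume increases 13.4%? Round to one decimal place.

+28.9%

Contribution at this volume is 9,010 × $37.26 = $335,712.60.
EBIT = $335,712.60 − $180,200 = $155,512.60.
DOL = contribution ÷ EBIT = $335,712.60 ÷ $155,512.60 = 2.1587.
%ΔEBIT = DOL × %ΔSales = 2.1587 × +13.4% = +28.9%.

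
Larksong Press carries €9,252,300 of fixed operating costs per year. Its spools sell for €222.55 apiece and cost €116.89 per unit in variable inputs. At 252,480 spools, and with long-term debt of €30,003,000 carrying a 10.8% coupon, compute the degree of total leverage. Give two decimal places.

1.88

Contribution at this volume is 252,480 × €105.66 = €26,677,036.80.
EBIT = €26,677,036.80 − €9,252,300 = €17,424,736.80. Interest = €3,240,324.00.
DOL = €26,677,036.80 ÷ €17,424,736.80 = 1.5310; DFL = €17,424,736.80 ÷ €14,184,412.80 = 1.2284.
DCL = DOL × DFL = 1.5310 × 1.2284 = 1.8807.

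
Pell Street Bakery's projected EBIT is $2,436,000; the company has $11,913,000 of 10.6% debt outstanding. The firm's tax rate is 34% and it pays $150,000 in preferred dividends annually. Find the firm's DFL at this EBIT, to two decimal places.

Interest = $1,262,778.00.
Pre-tax preferred-dividend burden = $150,000 ÷ (1 − 0.34) = $227,272.73.
DFL = EBIT ÷ [EBIT − I − D_p/(1−t)] = $2,436,000 ÷ [$2,436,000 − $1,262,778.00 − $227,272.73] = $2,436,000 ÷ $945,949.27 = 2.5752.

2.58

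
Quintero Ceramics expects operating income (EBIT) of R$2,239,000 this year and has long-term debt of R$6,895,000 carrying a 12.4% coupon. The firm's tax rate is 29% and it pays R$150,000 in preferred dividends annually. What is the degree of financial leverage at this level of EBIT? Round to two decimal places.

1.91

Interest = R$854,980.00.
Pre-tax preferred-dividend burden = R$150,000 ÷ (1 − 0.29) = R$211,267.61.
DFL = EBIT ÷ [EBIT − I − D_p/(1−t)] = R$2,239,000 ÷ [R$2,239,000 − R$854,980.00 − R$211,267.61] = R$2,239,000 ÷ R$1,172,752.39 = 1.9092.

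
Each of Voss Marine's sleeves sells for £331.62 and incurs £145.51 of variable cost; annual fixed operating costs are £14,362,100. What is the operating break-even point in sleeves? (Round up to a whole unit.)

Unit CM = price − variable cost = £331.62 − £145.51 = £186.11.
Units to break even: £14,362,100 ÷ £186.11 = 77,169.95, rounded up to 77,170.

77,170 sleeves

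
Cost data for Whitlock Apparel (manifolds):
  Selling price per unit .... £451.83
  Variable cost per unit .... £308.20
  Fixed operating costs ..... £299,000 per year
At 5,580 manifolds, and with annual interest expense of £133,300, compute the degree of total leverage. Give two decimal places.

2.17

At 5,580 units, contribution = 5,580 × £143.63 = £801,455.40.
EBIT = £801,455.40 − £299,000 = £502,455.40. Interest = £133,300.00, so EBIT − I = £369,155.40.
Degree of total leverage = total CM / (EBIT − interest) = £801,455.40 / £369,155.40 = 2.1711.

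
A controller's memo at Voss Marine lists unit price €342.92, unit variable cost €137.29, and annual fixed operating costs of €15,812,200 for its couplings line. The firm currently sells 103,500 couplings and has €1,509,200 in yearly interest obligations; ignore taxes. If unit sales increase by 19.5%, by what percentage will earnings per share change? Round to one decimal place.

+104.8%

Total contribution margin = 103,500 × €205.63 = €21,282,705.00.
Operating income = contribution − fixed costs = €21,282,705.00 − €15,812,200 = €5,470,505.00.
After interest of €1,509,200.00, pre-tax earnings = €3,961,305.00.
Degree of combined leverage = contribution ÷ (EBIT − I) = €21,282,705.00 ÷ €3,961,305.00 = 5.3726.
EPS therefore changes by 5.3726 × (+19.5%) = +104.8%.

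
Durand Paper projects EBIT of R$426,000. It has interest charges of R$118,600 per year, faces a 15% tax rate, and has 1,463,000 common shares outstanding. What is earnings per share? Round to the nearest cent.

Interest = R$118,600.00, so EBT = R$426,000 − R$118,600.00 = R$307,400.00.
After tax at 15%: net income = R$307,400.00 × 0.85 = R$261,290.00.
Per share: R$261,290.00 / 1,463,000 shares = R$0.18.

R$0.18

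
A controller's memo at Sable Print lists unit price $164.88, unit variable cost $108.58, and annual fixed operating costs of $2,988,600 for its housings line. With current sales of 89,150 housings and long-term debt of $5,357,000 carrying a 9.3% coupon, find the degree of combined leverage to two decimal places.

Total contribution margin = 89,150 × $56.30 = $5,019,145.00.
EBIT = $5,019,145.00 − $2,988,600 = $2,030,545.00. Interest = $498,201.00, so EBIT − I = $1,532,344.00.
DCL = contribution ÷ (EBIT − I) = $5,019,145.00 ÷ $1,532,344.00 = 3.2755.

3.28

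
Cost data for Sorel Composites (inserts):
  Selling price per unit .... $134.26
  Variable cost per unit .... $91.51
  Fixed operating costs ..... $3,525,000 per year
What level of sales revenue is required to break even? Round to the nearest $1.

$11,070,561

CM per unit = $134.26 − $91.51 = $42.75; CM ratio = $42.75 / $134.26 = 0.3184.
Break-even revenue = fixed costs × price ÷ CM = $3,525,000 × $134.26 ÷ $42.75 = $11,070,561.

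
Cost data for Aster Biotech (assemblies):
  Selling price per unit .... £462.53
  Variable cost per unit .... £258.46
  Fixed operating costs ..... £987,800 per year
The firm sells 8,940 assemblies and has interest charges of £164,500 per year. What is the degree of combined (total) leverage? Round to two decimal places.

Total contribution margin = 8,940 × £204.07 = £1,824,385.80.
Operating income = contribution − fixed costs = £1,824,385.80 − £987,800 = £836,585.80. Interest = £164,500.00.
DOL = £1,824,385.80 ÷ £836,585.80 = 2.1808; DFL = £836,585.80 ÷ £672,085.80 = 1.2448.
DCL = DOL × DFL = 2.1808 × 1.2448 = 2.7147.

2.71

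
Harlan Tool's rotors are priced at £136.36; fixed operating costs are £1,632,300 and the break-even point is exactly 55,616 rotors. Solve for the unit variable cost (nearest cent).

£107.01

At break-even, FC = Q × (P − VC), so P − VC = £1,632,300 ÷ 55,616 = £29.3495.
Variable cost per unit = £136.36 − £29.3495 = £107.01.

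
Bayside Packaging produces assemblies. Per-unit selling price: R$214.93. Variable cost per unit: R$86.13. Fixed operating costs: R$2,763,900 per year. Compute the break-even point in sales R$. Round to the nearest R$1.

CM per unit = R$214.93 − R$86.13 = R$128.80; CM ratio = R$128.80 / R$214.93 = 0.5993.
Break-even revenue = fixed costs × price ÷ CM = R$2,763,900 × R$214.93 ÷ R$128.80 = R$4,612,151.

R$4,612,151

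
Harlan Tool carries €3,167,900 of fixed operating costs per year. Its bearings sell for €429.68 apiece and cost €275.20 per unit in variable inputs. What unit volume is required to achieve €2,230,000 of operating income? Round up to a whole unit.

34,943 bearings

Each unit contributes €429.68 − €275.20 = €154.48.
Required volume = (fixed costs + target profit) ÷ CM = (€3,167,900 + €2,230,000) ÷ €154.48 = 34,942.39, so 34,943 bearings.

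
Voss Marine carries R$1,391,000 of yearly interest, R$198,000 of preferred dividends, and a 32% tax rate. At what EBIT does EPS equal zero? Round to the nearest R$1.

Preferred dividends are paid after tax, so their pre-tax equivalent is R$198,000 ÷ (1 − 0.32) = R$291,176.47.
EPS = 0 when EBIT covers interest plus the pre-tax preferred burden: R$1,391,000 + R$291,176.47 = R$1,682,176.47.

R$1,682,176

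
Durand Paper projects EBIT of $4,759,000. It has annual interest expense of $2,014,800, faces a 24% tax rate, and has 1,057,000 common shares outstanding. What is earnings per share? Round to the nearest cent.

Pre-tax income = $4,759,000 − $2,014,800.00 = $2,744,200.00.
Net income = $2,744,200.00 × (1 − 0.24) = $2,085,592.00.
EPS = $2,085,592.00 ÷ 1,057,000 = $1.97.

$1.97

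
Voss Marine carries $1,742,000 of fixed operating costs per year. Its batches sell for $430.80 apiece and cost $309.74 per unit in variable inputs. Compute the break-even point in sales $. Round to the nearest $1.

CM per unit = $430.80 − $309.74 = $121.06; CM ratio = $121.06 / $430.80 = 0.2810.
Break-even sales = FC ÷ CM ratio = $1,742,000 × $430.80 / $121.06 = $6,199,022.

$6,199,022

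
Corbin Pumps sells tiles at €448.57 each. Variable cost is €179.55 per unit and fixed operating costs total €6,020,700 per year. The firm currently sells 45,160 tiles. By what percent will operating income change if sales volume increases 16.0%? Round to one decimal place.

At 45,160 units, contribution = 45,160 × €269.02 = €12,148,943.20.
Operating income = contribution − fixed costs = €12,148,943.20 − €6,020,700 = €6,128,243.20.
Degree of operating leverage = €12,148,943.20 / €6,128,243.20 = 1.9825.
So EBIT moves 1.9825 × (+16.0%) = +31.7%.

+31.7%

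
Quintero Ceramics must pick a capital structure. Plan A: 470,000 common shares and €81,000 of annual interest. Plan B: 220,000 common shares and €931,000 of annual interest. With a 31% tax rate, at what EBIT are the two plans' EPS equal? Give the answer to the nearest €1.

€1,679,000

At indifference, (EBIT − 81,000)(1 − t)/470,000 = (EBIT − 931,000)(1 − t)/220,000.
Cancelling (1 − t) and cross-multiplying: 220,000·(EBIT − 81,000) = 470,000·(EBIT − 931,000).
Solving, EBIT = (931,000·470,000 − 81,000·220,000) / (470,000 − 220,000) = 419,750,000,000 / 250,000 = 1,679,000.00.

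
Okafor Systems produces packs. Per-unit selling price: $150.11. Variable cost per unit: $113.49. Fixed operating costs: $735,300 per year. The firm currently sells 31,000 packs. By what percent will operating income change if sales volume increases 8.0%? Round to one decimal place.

At 31,000 units, contribution = 31,000 × $36.62 = $1,135,220.00.
Subtracting fixed costs: EBIT = $1,135,220.00 − $735,300 = $399,920.00.
DOL = contribution ÷ EBIT = $1,135,220.00 ÷ $399,920.00 = 2.8386.
%ΔEBIT = DOL × %ΔSales = 2.8386 × +8.0% = +22.7%.

+22.7%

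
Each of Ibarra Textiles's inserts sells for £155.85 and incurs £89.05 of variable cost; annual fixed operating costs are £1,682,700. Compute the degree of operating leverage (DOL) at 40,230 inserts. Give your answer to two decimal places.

Contribution at this volume is 40,230 × £66.80 = £2,687,364.00.
Subtracting fixed costs: EBIT = £2,687,364.00 − £1,682,700 = £1,004,664.00.
DOL = contribution ÷ EBIT = £2,687,364.00 ÷ £1,004,664.00 = 2.6749.

2.67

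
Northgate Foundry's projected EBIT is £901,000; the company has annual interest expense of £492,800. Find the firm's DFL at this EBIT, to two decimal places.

Annual interest charges come to £492,800.00.
Degree of financial leverage = EBIT / (EBIT − interest) = £901,000 / £408,200.00 = 2.2073.

2.21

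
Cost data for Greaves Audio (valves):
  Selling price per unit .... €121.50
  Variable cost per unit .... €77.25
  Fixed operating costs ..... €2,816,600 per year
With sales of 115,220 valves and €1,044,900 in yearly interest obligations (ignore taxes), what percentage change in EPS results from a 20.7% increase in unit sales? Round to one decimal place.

At 115,220 units, contribution = 115,220 × €44.25 = €5,098,485.00.
EBIT = €5,098,485.00 − €2,816,600 = €2,281,885.00.
After interest of €1,044,900.00, pre-tax earnings = €1,236,985.00.
Degree of combined leverage = contribution ÷ (EBIT − I) = €5,098,485.00 ÷ €1,236,985.00 = 4.1217.
%ΔEPS = DCL × %ΔSales = 4.1217 × +20.7% = +85.3%.

+85.3%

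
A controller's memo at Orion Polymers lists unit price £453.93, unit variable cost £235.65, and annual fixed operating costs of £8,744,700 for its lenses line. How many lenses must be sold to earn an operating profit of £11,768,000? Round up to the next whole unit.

Each unit contributes £453.93 − £235.65 = £218.28.
Required volume = (fixed costs + target profit) ÷ CM = (£8,744,700 + £11,768,000) ÷ £218.28 = 93,974.25, so 93,975 lenses.

93,975 lenses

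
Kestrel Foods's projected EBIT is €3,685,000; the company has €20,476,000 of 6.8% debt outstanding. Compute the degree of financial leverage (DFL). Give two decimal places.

Annual interest charges come to €1,392,368.00.
Degree of financial leverage = EBIT / (EBIT − interest) = €3,685,000 / €2,292,632.00 = 1.6073.

1.61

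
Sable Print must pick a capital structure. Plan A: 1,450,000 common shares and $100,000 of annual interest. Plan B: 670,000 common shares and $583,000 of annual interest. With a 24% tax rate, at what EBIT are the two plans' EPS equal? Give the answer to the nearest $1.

Set EPS_A = EPS_B: (EBIT − $100,000)(1 − 0.24) ÷ 1,450,000 = (EBIT − $583,000)(1 − 0.24) ÷ 670,000.
Cancelling (1 − t) and cross-multiplying: 670,000·(EBIT − 100,000) = 1,450,000·(EBIT − 583,000).
Solving, EBIT = (583,000·1,450,000 − 100,000·670,000) / (1,450,000 − 670,000) = 778,350,000,000 / 780,000 = 997,884.62.

$997,885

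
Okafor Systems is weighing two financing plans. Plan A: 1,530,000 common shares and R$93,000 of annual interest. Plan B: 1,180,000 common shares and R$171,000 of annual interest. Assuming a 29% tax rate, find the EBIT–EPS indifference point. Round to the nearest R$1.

Set EPS_A = EPS_B: (EBIT − R$93,000)(1 − 0.29) ÷ 1,530,000 = (EBIT − R$171,000)(1 − 0.29) ÷ 1,180,000.
Cancelling (1 − t) and cross-multiplying: 1,180,000·(EBIT − 93,000) = 1,530,000·(EBIT − 171,000).
Solving, EBIT = (171,000·1,530,000 − 93,000·1,180,000) / (1,530,000 − 1,180,000) = 151,890,000,000 / 350,000 = 433,971.43.

R$433,971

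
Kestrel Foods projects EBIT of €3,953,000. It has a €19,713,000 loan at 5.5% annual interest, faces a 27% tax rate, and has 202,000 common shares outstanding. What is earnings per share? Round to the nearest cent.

Pre-tax income = €3,953,000 − €1,084,215.00 = €2,868,785.00.
Net income = €2,868,785.00 × (1 − 0.27) = €2,094,213.05.
Per share: €2,094,213.05 / 202,000 shares = €10.37.

€10.37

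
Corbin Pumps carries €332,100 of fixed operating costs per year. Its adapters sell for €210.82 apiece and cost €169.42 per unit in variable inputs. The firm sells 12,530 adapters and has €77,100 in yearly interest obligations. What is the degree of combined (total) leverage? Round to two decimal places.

4.74

Total contribution margin = 12,530 × €41.40 = €518,742.00.
Subtracting fixed costs: EBIT = €518,742.00 − €332,100 = €186,642.00. Interest = €77,100.00, so EBIT − I = €109,542.00.
DCL = contribution ÷ (EBIT − I) = €518,742.00 ÷ €109,542.00 = 4.7356.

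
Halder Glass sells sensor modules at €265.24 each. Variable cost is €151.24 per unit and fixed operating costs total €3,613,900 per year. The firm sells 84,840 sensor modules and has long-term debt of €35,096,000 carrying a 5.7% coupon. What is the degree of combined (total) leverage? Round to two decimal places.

Total contribution margin = 84,840 × €114.00 = €9,671,760.00.
Operating income = contribution − fixed costs = €9,671,760.00 − €3,613,900 = €6,057,860.00. Interest = €2,000,472.00.
DOL = €9,671,760.00 ÷ €6,057,860.00 = 1.5966; DFL = €6,057,860.00 ÷ €4,057,388.00 = 1.4930.
DCL = DOL × DFL = 1.5966 × 1.4930 = 2.3837.

2.38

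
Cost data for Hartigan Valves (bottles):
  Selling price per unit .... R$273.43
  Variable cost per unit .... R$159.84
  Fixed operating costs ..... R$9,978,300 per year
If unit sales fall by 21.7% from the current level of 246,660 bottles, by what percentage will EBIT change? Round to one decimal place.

Contribution at this volume is 246,660 × R$113.59 = R$28,018,109.40.
Operating income = contribution − fixed costs = R$28,018,109.40 − R$9,978,300 = R$18,039,809.40.
So DOL = total CM / EBIT = R$28,018,109.40 / R$18,039,809.40 = 1.5531.
So EBIT moves 1.5531 × (-21.7%) = -33.7%.

-33.7%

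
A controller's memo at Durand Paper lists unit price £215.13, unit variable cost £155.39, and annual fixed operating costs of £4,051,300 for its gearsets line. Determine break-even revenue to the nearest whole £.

Contribution margin per unit = £215.13 − £155.39 = £59.74, a CM ratio of £59.74 ÷ £215.13 = 0.2777.
Break-even sales = FC ÷ CM ratio = £4,051,300 × £215.13 / £59.74 = £14,589,156.

£14,589,156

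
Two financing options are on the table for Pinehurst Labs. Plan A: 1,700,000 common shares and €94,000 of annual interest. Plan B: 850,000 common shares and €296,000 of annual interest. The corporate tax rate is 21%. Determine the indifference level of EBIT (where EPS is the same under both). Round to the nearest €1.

€498,000

Set EPS_A = EPS_B: (EBIT − €94,000)(1 − 0.21) ÷ 1,700,000 = (EBIT − €296,000)(1 − 0.21) ÷ 850,000.
Cancelling (1 − t) and cross-multiplying: 850,000·(EBIT − 94,000) = 1,700,000·(EBIT − 296,000).
Solving, EBIT = (296,000·1,700,000 − 94,000·850,000) / (1,700,000 − 850,000) = 423,300,000,000 / 850,000 = 498,000.00.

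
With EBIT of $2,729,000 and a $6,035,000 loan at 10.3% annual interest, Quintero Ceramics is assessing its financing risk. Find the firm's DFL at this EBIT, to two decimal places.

Interest = $621,605.00.
Degree of financial leverage = EBIT / (EBIT − interest) = $2,729,000 / $2,107,395.00 = 1.2950.

1.29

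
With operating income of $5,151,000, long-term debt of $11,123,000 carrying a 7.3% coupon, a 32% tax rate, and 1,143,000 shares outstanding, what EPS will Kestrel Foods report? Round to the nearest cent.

$2.58

Pre-tax income = $5,151,000 − $811,979.00 = $4,339,021.00.
After tax at 32%: net income = $4,339,021.00 × 0.68 = $2,950,534.28.
Per share: $2,950,534.28 / 1,143,000 shares = $2.58.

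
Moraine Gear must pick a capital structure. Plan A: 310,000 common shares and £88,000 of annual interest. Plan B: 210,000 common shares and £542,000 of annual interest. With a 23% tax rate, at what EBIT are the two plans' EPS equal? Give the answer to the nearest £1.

At indifference, (EBIT − 88,000)(1 − t)/310,000 = (EBIT − 542,000)(1 − t)/210,000.
Cancelling (1 − t) and cross-multiplying: 210,000·(EBIT − 88,000) = 310,000·(EBIT − 542,000).
EBIT × (310,000 − 210,000) = 542,000 × 310,000 − 88,000 × 210,000 = 149,540,000,000, so EBIT = 149,540,000,000 ÷ 100,000 = 1,495,400.00.

£1,495,400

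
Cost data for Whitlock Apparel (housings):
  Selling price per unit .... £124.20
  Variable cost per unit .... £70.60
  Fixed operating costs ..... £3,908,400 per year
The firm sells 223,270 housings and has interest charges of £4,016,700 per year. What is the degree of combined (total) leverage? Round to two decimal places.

Contribution at this volume is 223,270 × £53.60 = £11,967,272.00.
EBIT = £11,967,272.00 − £3,908,400 = £8,058,872.00. Interest = £4,016,700.00, so EBIT − I = £4,042,172.00.
DCL = contribution ÷ (EBIT − I) = £11,967,272.00 ÷ £4,042,172.00 = 2.9606.

2.96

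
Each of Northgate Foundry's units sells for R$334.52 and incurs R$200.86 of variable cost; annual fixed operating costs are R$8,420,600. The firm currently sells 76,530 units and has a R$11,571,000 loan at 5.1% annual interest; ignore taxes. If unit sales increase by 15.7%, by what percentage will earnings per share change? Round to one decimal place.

At 76,530 units, contribution = 76,530 × R$133.66 = R$10,228,999.80.
Operating income = contribution − fixed costs = R$10,228,999.80 − R$8,420,600 = R$1,808,399.80.
After interest of R$590,121.00, pre-tax earnings = R$1,218,278.80.
Degree of combined leverage = contribution ÷ (EBIT − I) = R$10,228,999.80 ÷ R$1,218,278.80 = 8.3963.
EPS therefore changes by 8.3963 × (+15.7%) = +131.8%.

+131.8%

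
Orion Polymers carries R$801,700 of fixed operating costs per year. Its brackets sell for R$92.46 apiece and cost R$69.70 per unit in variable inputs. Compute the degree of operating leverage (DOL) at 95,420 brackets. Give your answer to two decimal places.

Contribution at this volume is 95,420 × R$22.76 = R$2,171,759.20.
EBIT = R$2,171,759.20 − R$801,700 = R$1,370,059.20.
Degree of operating leverage = R$2,171,759.20 / R$1,370,059.20 = 1.5852.

1.59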